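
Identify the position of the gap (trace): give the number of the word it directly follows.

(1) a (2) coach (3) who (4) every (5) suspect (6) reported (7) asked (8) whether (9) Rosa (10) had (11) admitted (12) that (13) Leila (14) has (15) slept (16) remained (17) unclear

The displaced element is "a coach" (word 2).
It is linked across 1 clause boundary (Ø).
It functions as the subject of "asked", so the gap sits immediately after word 6 ("reported").
Base order: Every suspect reported that a coach asked whether Rosa had admitted that Leila has slept.

6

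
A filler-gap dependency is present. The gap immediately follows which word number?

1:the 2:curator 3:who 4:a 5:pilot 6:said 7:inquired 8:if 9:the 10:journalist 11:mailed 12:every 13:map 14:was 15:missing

The displaced element is "the curator" (word 2).
It is linked across 1 clause boundary (Ø).
It functions as the subject of "inquired", so the gap sits immediately after word 6 ("said").
Base order: A pilot said that the curator inquired if the journalist mailed every map.

6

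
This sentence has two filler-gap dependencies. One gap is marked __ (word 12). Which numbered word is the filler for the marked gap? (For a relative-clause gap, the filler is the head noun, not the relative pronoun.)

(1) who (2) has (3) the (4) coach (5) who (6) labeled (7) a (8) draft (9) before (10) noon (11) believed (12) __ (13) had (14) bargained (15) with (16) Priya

The marked gap is the subject of "bargained".
Its filler is the fronted wh-phrase "who", at word 1.
(The other dependency links word 4 to a gap after word 5.)

1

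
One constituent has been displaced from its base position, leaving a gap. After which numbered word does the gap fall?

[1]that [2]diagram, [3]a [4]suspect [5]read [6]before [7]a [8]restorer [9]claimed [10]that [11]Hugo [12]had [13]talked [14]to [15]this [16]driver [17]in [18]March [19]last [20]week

The displaced element is "that diagram" (word 2).
It functions as the direct object of "read", so the gap sits immediately after word 5 ("read").
Base order: A suspect read that diagram before a restorer claimed that Hugo had talked to this driver in March last week.

5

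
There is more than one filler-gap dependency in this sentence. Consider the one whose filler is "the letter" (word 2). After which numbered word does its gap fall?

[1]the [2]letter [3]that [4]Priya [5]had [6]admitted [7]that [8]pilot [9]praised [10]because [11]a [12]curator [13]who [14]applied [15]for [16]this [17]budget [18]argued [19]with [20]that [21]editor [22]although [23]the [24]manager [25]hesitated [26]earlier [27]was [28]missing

The displaced element is "the letter" (word 2).
It is linked across 1 clause boundary (Ø).
It functions as the direct object of "praised", so the gap sits immediately after word 9 ("praised").
Base order: Priya had admitted that pilot praised the letter because a curator who applied for this budget argued with that editor although the manager hesitated earlier.

9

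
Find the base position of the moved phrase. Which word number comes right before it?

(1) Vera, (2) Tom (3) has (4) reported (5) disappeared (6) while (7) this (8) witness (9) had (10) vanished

The displaced element is "Vera" (word 1).
It is linked across 1 clause boundary (Ø).
It functions as the subject of "disappeared", so the gap sits immediately after word 4 ("reported").
Base order: Tom has reported that Vera disappeared while this witness had vanished.

4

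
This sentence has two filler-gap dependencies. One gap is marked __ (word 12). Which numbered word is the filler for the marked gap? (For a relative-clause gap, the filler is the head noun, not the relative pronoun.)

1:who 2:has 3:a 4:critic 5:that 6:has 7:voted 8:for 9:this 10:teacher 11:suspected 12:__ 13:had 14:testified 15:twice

1

The marked gap is the subject of "testified".
Its filler is the fronted wh-phrase "who", at word 1.
(The other dependency links word 4 to a gap after word 5.)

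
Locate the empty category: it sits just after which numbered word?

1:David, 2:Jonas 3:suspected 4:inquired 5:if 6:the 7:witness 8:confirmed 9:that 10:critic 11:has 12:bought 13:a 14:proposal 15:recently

The displaced element is "David" (word 1).
It is linked across 1 clause boundary (Ø).
It functions as the subject of "inquired", so the gap sits immediately after word 3 ("suspected").
Base order: Jonas suspected that David inquired if the witness confirmed that critic has bought a proposal recently.

3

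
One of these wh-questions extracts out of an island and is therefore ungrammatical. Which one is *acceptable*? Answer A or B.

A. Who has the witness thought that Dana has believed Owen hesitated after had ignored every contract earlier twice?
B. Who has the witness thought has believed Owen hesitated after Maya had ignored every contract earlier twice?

In A, the wh-phrase is extracted from inside an adjunct island (introduced by "after"), which blocks movement.
In B, the extraction path crosses only that-complement boundaries, which are transparent.
So B is grammatical.

B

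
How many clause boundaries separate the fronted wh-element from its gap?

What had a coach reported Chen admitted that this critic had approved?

"what" is extracted from the object of "approved".
Boundaries crossed, outermost first: [Ø], [that] — 2 in total.

2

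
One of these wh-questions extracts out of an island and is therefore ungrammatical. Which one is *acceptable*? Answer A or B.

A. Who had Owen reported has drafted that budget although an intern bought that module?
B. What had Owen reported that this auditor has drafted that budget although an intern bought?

A

In B, the wh-phrase is extracted from inside an adjunct island (introduced by "although"), which blocks movement.
In A, the extraction path crosses only that-complement boundaries, which are transparent.
So A is grammatical.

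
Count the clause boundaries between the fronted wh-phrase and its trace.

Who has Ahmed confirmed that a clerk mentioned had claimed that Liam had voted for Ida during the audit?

2

"who" is extracted from the subject of "claimed".
Boundaries crossed, outermost first: [that], [Ø] — 2 in total.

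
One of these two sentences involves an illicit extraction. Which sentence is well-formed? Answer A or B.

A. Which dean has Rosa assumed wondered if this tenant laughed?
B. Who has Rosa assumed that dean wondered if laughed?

A

In B, the wh-phrase is extracted from inside a wh-island (introduced by "if"), which blocks movement.
In A, the extraction path crosses only that-complement boundaries, which are transparent.
So A is grammatical.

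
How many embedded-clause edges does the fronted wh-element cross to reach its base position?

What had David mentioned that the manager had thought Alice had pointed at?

2

"what" is extracted from the PP object of "pointed".
Boundaries crossed, outermost first: [that], [Ø] — 2 in total.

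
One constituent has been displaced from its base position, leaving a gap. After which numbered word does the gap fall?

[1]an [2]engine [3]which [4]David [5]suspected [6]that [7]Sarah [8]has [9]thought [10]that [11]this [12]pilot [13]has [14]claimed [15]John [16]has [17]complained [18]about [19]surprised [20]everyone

The displaced element is "an engine" (word 2).
It is linked across 3 clause boundaries (that → that → Ø).
It functions as the object of the preposition "about" of "complained", so the gap sits immediately after word 18 ("about").
Base order: David suspected that Sarah has thought that this pilot has claimed John has complained about an engine.

18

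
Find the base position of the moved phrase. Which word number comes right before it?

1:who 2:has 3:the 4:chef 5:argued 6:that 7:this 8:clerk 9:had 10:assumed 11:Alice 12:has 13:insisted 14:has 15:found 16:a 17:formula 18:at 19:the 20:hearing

13

The displaced element is "who" (word 1).
It is linked across 3 clause boundaries (that → Ø → Ø).
It functions as the subject of "found", so the gap sits immediately after word 13 ("insisted").
Base order: The chef has argued that this clerk had assumed Alice has insisted who has found a formula at the hearing.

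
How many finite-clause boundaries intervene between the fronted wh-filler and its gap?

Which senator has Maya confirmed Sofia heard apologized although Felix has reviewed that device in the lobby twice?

"which senator" is extracted from the subject of "apologized".
Boundaries crossed, outermost first: [Ø], [Ø] — 2 in total.

2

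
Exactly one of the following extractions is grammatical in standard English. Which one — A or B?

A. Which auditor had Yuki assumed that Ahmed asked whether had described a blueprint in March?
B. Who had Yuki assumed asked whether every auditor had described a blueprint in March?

B

In A, the wh-phrase is extracted from inside a wh-island (introduced by "whether"), which blocks movement.
In B, the extraction path crosses only that-complement boundaries, which are transparent.
So B is grammatical.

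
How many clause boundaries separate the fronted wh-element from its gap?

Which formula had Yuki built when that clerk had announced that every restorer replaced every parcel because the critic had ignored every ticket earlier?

"which formula" originates inside the matrix clause — no clause boundary is crossed.

0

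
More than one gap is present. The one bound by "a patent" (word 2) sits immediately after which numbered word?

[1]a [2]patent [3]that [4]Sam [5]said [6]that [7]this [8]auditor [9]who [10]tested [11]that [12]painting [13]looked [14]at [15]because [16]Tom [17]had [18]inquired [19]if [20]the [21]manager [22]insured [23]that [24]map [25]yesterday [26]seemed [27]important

14

The displaced element is "a patent" (word 2).
It is linked across 1 clause boundary (that).
It functions as the object of the preposition "at" of "looked", so the gap sits immediately after word 14 ("at").
Base order: Sam said that this auditor who tested that painting looked at a patent because Tom had inquired if the manager insured that map yesterday.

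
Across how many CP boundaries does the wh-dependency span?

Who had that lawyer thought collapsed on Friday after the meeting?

1

"who" is extracted from the subject of "collapsed".
Boundaries crossed, outermost first: [Ø] — 1 in total.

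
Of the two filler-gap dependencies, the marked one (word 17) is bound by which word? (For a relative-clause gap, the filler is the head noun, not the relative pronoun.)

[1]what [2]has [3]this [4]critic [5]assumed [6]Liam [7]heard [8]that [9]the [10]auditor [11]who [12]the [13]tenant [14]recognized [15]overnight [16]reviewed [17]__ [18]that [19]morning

1

The marked gap is the direct object of "reviewed".
Its filler is the fronted wh-phrase "what", at word 1.
(The other dependency links word 10 to a gap after word 14.)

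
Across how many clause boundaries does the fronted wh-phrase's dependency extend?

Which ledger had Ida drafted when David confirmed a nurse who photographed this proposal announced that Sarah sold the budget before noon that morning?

"which ledger" originates inside the matrix clause — no clause boundary is crossed.

0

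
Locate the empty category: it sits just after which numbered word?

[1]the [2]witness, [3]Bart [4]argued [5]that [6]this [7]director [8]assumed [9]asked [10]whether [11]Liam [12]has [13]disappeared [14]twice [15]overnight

8

The displaced element is "the witness" (word 2).
It is linked across 2 clause boundaries (that → Ø).
It functions as the subject of "asked", so the gap sits immediately after word 8 ("assumed").
Base order: Bart argued that this director assumed that the witness asked whether Liam has disappeared twice overnight.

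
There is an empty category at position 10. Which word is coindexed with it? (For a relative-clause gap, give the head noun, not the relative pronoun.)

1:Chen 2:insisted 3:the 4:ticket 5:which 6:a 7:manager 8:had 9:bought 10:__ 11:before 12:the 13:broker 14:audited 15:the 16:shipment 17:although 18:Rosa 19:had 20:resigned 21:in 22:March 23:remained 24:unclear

4

The gap at 10 is the object of "bought", inside a relative clause.
The relative pronoun is "which" (word 5); it is bound by the head noun immediately before it.
Its filler is the head noun "ticket", at word 4.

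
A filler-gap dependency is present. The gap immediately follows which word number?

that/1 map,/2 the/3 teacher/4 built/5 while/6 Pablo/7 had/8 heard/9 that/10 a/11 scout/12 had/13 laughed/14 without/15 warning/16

The displaced element is "that map" (word 2).
It functions as the direct object of "built", so the gap sits immediately after word 5 ("built").
Base order: The teacher built that map while Pablo had heard that a scout had laughed without warning.

5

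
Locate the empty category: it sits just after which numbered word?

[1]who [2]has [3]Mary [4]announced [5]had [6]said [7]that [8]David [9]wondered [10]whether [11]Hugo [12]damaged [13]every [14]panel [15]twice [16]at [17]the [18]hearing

4

The displaced element is "who" (word 1).
It is linked across 1 clause boundary (Ø).
It functions as the subject of "said", so the gap sits immediately after word 4 ("announced").
Base order: Mary has announced that who had said that David wondered whether Hugo damaged every panel twice at the hearing.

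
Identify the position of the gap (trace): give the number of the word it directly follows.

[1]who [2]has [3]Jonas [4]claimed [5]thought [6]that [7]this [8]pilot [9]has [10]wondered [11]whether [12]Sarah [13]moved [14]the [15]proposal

4

The displaced element is "who" (word 1).
It is linked across 1 clause boundary (Ø).
It functions as the subject of "thought", so the gap sits immediately after word 4 ("claimed").
Base order: Jonas has claimed that who thought that this pilot has wondered whether Sarah moved the proposal.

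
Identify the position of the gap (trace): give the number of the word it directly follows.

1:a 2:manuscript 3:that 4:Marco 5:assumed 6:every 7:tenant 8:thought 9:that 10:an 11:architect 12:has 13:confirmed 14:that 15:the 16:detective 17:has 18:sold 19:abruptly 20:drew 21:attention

The displaced element is "a manuscript" (word 2).
It is linked across 3 clause boundaries (Ø → that → that).
It functions as the direct object of "sold", so the gap sits immediately after word 18 ("sold").
Base order: Marco assumed every tenant thought that an architect has confirmed that the detective has sold a manuscript abruptly.

18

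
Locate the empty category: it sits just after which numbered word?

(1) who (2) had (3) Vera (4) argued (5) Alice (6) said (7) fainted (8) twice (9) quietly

The displaced element is "who" (word 1).
It is linked across 2 clause boundaries (Ø → Ø).
It functions as the subject of "fainted", so the gap sits immediately after word 6 ("said").
Base order: Vera had argued Alice said that who fainted twice quietly.

6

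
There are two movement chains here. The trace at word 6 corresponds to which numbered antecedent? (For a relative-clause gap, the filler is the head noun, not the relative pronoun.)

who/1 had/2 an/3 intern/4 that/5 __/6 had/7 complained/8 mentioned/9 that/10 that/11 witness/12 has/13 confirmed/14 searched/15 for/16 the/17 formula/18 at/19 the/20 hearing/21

The marked gap is inside the relative clause, the subject of "complained".
Its filler is the head noun "intern" (via "that"), at word 4.
(The other dependency links word 1 to a gap after word 14.)

4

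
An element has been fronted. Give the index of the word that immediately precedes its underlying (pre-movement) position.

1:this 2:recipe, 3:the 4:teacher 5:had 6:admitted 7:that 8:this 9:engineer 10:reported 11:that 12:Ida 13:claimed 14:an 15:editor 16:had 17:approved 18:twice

17

The displaced element is "this recipe" (word 2).
It is linked across 3 clause boundaries (that → that → Ø).
It functions as the direct object of "approved", so the gap sits immediately after word 17 ("approved").
Base order: The teacher had admitted that this engineer reported that Ida claimed an editor had approved this recipe twice.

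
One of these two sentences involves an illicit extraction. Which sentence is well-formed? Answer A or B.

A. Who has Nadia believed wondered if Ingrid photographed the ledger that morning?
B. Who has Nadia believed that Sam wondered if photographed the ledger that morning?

A

In B, the wh-phrase is extracted from inside a wh-island (introduced by "if"), which blocks movement.
In A, the extraction path crosses only that-complement boundaries, which are transparent.
So A is grammatical.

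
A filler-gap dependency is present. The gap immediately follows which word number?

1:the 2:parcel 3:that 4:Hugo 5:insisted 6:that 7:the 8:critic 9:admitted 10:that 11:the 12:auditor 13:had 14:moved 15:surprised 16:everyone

The displaced element is "the parcel" (word 2).
It is linked across 2 clause boundaries (that → that).
It functions as the direct object of "moved", so the gap sits immediately after word 14 ("moved").
Base order: Hugo insisted that the critic admitted that the auditor had moved the parcel.

14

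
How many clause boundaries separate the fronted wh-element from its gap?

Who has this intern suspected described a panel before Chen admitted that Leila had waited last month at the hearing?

"who" is extracted from the subject of "described".
Boundaries crossed, outermost first: [Ø] — 1 in total.

1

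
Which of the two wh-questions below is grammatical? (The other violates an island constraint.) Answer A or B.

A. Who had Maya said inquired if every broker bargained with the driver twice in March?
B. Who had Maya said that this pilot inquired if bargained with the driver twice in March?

In B, the wh-phrase is extracted from inside a wh-island (introduced by "if"), which blocks movement.
In A, the extraction path crosses only that-complement boundaries, which are transparent.
So A is grammatical.

A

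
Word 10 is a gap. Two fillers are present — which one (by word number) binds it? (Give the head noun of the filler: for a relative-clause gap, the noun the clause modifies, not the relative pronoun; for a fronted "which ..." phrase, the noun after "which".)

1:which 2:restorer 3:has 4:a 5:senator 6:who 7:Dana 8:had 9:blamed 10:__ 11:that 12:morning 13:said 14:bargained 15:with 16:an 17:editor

The marked gap is inside the relative clause, the direct object of "blamed".
Its filler is the head noun "senator" (via "who"), at word 5.
(The other dependency links word 2 to a gap after word 13.)

5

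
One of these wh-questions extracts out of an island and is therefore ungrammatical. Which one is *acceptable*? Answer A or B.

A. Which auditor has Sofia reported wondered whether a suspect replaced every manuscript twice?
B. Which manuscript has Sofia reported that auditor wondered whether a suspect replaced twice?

A

In B, the wh-phrase is extracted from inside a wh-island (introduced by "whether"), which blocks movement.
In A, the extraction path crosses only that-complement boundaries, which are transparent.
So A is grammatical.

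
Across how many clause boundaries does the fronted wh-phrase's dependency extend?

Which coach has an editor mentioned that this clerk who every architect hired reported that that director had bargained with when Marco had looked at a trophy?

2

"which coach" is extracted from the PP object of "bargained".
Boundaries crossed, outermost first: [that], [that] — 2 in total.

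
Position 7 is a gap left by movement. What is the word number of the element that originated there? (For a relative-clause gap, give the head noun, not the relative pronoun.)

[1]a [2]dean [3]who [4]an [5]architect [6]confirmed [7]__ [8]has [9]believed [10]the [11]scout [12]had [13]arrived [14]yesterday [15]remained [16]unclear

2

The gap at 7 is the subject of "believed", inside a relative clause.
The relative pronoun is "who" (word 3); it is bound by the head noun immediately before it.
Its filler is the head noun "dean", at word 2.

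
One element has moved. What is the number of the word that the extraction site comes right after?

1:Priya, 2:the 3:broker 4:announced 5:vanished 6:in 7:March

The displaced element is "Priya" (word 1).
It is linked across 1 clause boundary (Ø).
It functions as the subject of "vanished", so the gap sits immediately after word 4 ("announced").
Base order: The broker announced Priya vanished in March.

4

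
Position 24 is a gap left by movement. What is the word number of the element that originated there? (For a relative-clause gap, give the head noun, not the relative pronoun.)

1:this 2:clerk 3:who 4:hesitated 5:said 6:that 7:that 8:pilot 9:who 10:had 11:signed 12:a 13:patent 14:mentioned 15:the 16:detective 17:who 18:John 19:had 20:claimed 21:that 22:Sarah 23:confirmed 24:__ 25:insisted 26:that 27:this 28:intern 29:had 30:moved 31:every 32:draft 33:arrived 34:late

16

The gap at 24 is the subject of "insisted", inside a relative clause.
The relative pronoun is "who" (word 17); it is bound by the head noun immediately before it.
Its filler is the head noun "detective", at word 16.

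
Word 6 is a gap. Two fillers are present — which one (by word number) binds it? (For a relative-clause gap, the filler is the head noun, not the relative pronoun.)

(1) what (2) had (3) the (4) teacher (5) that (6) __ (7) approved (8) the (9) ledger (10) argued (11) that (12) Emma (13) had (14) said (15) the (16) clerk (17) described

The marked gap is inside the relative clause, the subject of "approved".
Its filler is the head noun "teacher" (via "that"), at word 4.
(The other dependency links word 1 to a gap after word 17.)

4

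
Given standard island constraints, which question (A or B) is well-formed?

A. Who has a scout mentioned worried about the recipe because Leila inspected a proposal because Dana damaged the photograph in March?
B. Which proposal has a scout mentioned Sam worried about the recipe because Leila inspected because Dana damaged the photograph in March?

In B, the wh-phrase is extracted from inside an adjunct island (introduced by "because"), which blocks movement.
In A, the extraction path crosses only that-complement boundaries, which are transparent.
So A is grammatical.

A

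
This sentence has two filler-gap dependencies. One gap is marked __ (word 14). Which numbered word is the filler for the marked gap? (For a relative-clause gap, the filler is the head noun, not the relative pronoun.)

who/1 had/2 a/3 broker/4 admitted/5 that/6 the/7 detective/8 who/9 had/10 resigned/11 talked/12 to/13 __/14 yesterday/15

The marked gap is the object of the preposition "to" of "talked".
Its filler is the fronted wh-phrase "who", at word 1.
(The other dependency links word 8 to a gap after word 9.)

1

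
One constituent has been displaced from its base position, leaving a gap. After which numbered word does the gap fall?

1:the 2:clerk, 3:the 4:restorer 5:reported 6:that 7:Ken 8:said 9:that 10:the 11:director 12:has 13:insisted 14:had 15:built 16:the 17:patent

13

The displaced element is "the clerk" (word 2).
It is linked across 3 clause boundaries (that → that → Ø).
It functions as the subject of "built", so the gap sits immediately after word 13 ("insisted").
Base order: The restorer reported that Ken said that the director has insisted that the clerk had built the patent.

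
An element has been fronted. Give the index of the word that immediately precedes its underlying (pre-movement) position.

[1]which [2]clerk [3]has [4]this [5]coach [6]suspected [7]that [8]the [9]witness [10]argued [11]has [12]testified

10

The displaced element is "which clerk" (word 2).
It is linked across 2 clause boundaries (that → Ø).
It functions as the subject of "testified", so the gap sits immediately after word 10 ("argued").
Base order: This coach has suspected that the witness argued that which clerk has testified.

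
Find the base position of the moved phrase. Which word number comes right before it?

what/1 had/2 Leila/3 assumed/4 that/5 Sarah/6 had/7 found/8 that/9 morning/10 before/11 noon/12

The displaced element is "what" (word 1).
It is linked across 1 clause boundary (that).
It functions as the direct object of "found", so the gap sits immediately after word 8 ("found").
Base order: Leila had assumed that Sarah had found what that morning before noon.

8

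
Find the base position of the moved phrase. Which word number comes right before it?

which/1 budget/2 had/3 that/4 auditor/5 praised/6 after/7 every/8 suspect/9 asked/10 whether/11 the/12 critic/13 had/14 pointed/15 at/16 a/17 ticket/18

The displaced element is "which budget" (word 2).
It functions as the direct object of "praised", so the gap sits immediately after word 6 ("praised").
Base order: That auditor had praised which budget after every suspect asked whether the critic had pointed at a ticket.

6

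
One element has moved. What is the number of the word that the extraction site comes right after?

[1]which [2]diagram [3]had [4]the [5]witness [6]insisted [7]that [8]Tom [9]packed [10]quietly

The displaced element is "which diagram" (word 2).
It is linked across 1 clause boundary (that).
It functions as the direct object of "packed", so the gap sits immediately after word 9 ("packed").
Base order: The witness had insisted that Tom packed which diagram quietly.

9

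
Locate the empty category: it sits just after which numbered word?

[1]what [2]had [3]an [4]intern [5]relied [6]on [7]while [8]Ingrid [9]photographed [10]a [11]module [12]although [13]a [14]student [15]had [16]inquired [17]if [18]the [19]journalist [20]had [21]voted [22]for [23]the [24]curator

The displaced element is "what" (word 1).
It functions as the object of the preposition "on" of "relied", so the gap sits immediately after word 6 ("on").
Base order: An intern had relied on what while Ingrid photographed a module although a student had inquired if the journalist had voted for the curator.

6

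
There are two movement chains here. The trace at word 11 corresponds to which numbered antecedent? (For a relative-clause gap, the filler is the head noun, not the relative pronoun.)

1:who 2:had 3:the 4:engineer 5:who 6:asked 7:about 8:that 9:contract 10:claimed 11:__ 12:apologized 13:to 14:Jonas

The marked gap is the subject of "apologized".
Its filler is the fronted wh-phrase "who", at word 1.
(The other dependency links word 4 to a gap after word 5.)

1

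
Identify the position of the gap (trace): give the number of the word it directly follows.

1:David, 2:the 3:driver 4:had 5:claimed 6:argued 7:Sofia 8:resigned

5

The displaced element is "David" (word 1).
It is linked across 1 clause boundary (Ø).
It functions as the subject of "argued", so the gap sits immediately after word 5 ("claimed").
Base order: The driver had claimed that David argued Sofia resigned.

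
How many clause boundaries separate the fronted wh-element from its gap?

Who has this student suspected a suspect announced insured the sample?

2

"who" is extracted from the subject of "insured".
Boundaries crossed, outermost first: [Ø], [Ø] — 2 in total.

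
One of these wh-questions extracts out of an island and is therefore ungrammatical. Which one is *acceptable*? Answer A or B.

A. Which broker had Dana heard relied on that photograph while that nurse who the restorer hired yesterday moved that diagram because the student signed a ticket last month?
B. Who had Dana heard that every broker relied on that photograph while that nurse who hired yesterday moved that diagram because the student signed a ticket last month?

In B, the wh-phrase is extracted from inside an adjunct island (introduced by "while"), which blocks movement.
In A, the extraction path crosses only that-complement boundaries, which are transparent.
So A is grammatical.

A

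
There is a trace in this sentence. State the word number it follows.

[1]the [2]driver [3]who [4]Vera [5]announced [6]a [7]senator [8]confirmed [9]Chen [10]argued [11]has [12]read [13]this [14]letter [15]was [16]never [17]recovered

The displaced element is "the driver" (word 2).
It is linked across 3 clause boundaries (Ø → Ø → Ø).
It functions as the subject of "read", so the gap sits immediately after word 10 ("argued").
Base order: Vera announced a senator confirmed Chen argued that the driver has read this letter.

10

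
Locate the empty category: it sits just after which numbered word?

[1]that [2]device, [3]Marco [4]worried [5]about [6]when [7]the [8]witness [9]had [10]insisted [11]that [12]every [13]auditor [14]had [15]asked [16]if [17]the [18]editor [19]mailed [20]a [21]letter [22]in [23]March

5

The displaced element is "that device" (word 2).
It functions as the object of the preposition "about" of "worried", so the gap sits immediately after word 5 ("about").
Base order: Marco worried about that device when the witness had insisted that every auditor had asked if the editor mailed a letter in March.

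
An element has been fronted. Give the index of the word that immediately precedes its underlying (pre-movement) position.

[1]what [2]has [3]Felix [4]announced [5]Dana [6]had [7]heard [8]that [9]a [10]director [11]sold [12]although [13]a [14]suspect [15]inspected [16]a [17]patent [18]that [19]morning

11

The displaced element is "what" (word 1).
It is linked across 2 clause boundaries (Ø → that).
It functions as the direct object of "sold", so the gap sits immediately after word 11 ("sold").
Base order: Felix has announced Dana had heard that a director sold what although a suspect inspected a patent that morning.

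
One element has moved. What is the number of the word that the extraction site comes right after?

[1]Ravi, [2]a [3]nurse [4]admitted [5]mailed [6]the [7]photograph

The displaced element is "Ravi" (word 1).
It is linked across 1 clause boundary (Ø).
It functions as the subject of "mailed", so the gap sits immediately after word 4 ("admitted").
Base order: A nurse admitted that Ravi mailed the photograph.

4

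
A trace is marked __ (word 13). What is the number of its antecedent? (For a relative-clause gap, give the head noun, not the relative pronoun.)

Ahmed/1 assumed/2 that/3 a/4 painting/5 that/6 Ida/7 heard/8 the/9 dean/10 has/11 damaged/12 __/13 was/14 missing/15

5

The gap at 13 is the object of "damaged", inside a relative clause.
The relative pronoun is "that" (word 6); it is bound by the head noun immediately before it.
Its filler is the head noun "painting", at word 5.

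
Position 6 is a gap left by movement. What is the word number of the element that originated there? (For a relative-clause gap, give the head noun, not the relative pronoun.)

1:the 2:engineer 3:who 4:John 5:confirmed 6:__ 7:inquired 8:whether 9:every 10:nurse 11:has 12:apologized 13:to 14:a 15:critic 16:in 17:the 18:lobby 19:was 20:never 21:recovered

The gap at 6 is the subject of "inquired", inside a relative clause.
The relative pronoun is "who" (word 3); it is bound by the head noun immediately before it.
Its filler is the head noun "engineer", at word 2.

2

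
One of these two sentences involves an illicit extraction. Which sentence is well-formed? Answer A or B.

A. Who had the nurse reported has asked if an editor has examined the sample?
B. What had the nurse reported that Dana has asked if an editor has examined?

A

In B, the wh-phrase is extracted from inside a wh-island (introduced by "if"), which blocks movement.
In A, the extraction path crosses only that-complement boundaries, which are transparent.
So A is grammatical.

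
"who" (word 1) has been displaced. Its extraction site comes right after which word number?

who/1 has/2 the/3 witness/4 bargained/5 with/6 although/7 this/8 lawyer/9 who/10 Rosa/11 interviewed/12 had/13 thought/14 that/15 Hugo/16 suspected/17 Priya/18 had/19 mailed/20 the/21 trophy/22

6

The displaced element is "who" (word 1).
It functions as the object of the preposition "with" of "bargained", so the gap sits immediately after word 6 ("with").
Base order: The witness has bargained with who although this lawyer who Rosa interviewed had thought that Hugo suspected Priya had mailed the trophy.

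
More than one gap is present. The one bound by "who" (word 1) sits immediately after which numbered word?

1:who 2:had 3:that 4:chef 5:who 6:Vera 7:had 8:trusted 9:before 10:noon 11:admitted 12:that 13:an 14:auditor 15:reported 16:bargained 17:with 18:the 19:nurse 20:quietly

The displaced element is "who" (word 1).
It is linked across 2 clause boundaries (that → Ø).
It functions as the subject of "bargained", so the gap sits immediately after word 15 ("reported").
Base order: That chef who Vera had trusted before noon had admitted that an auditor reported that who bargained with the nurse quietly.

15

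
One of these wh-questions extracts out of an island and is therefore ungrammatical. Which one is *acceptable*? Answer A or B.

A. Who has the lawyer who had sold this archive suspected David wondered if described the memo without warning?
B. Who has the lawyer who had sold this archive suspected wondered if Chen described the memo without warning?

B

In A, the wh-phrase is extracted from inside a wh-island (introduced by "if"), which blocks movement.
In B, the extraction path crosses only that-complement boundaries, which are transparent.
So B is grammatical.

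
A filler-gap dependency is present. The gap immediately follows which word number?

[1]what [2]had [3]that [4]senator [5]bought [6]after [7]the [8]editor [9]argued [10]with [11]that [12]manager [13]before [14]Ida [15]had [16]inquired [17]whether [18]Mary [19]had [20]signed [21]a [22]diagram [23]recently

5

The displaced element is "what" (word 1).
It functions as the direct object of "bought", so the gap sits immediately after word 5 ("bought").
Base order: That senator had bought what after the editor argued with that manager before Ida had inquired whether Mary had signed a diagram recently.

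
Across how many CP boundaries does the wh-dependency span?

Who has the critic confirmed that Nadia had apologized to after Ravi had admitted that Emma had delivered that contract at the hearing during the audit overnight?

1

"who" is extracted from the PP object of "apologized".
Boundaries crossed, outermost first: [that] — 1 in total.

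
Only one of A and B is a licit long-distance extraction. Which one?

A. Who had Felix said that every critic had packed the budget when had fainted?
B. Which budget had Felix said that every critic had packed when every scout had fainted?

In A, the wh-phrase is extracted from inside an adjunct island (introduced by "when"), which blocks movement.
In B, the extraction path crosses only that-complement boundaries, which are transparent.
So B is grammatical.

B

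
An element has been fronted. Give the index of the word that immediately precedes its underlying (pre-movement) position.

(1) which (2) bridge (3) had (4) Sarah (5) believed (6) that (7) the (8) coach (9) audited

The displaced element is "which bridge" (word 2).
It is linked across 1 clause boundary (that).
It functions as the direct object of "audited", so the gap sits immediately after word 9 ("audited").
Base order: Sarah had believed that the coach audited which bridge.

9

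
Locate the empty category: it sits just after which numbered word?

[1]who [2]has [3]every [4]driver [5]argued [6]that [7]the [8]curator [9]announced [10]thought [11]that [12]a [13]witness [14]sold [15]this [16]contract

The displaced element is "who" (word 1).
It is linked across 2 clause boundaries (that → Ø).
It functions as the subject of "thought", so the gap sits immediately after word 9 ("announced").
Base order: Every driver has argued that the curator announced that who thought that a witness sold this contract.

9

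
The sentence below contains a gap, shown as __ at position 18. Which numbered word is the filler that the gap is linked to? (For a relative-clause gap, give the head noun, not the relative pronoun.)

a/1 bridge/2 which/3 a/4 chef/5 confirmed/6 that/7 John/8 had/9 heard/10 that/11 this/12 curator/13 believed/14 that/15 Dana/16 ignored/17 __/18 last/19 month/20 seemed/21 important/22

2

The gap at 18 is the object of "ignored", inside a relative clause.
The relative pronoun is "which" (word 3); it is bound by the head noun immediately before it.
Its filler is the head noun "bridge", at word 2.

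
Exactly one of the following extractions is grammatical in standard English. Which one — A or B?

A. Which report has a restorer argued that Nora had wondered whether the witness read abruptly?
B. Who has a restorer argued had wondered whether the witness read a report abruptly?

B

In A, the wh-phrase is extracted from inside a wh-island (introduced by "whether"), which blocks movement.
In B, the extraction path crosses only that-complement boundaries, which are transparent.
So B is grammatical.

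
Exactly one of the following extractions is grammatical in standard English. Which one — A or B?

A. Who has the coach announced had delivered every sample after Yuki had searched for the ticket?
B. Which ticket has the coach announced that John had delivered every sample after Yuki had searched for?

In B, the wh-phrase is extracted from inside an adjunct island (introduced by "after"), which blocks movement.
In A, the extraction path crosses only that-complement boundaries, which are transparent.
So A is grammatical.

A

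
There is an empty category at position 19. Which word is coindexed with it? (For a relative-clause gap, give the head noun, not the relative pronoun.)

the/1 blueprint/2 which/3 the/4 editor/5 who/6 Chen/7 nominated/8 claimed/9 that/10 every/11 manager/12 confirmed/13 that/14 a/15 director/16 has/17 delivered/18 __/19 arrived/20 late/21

The gap at 19 is the object of "delivered", inside a relative clause.
The relative pronoun is "which" (word 3); it is bound by the head noun immediately before it.
Its filler is the head noun "blueprint", at word 2.

2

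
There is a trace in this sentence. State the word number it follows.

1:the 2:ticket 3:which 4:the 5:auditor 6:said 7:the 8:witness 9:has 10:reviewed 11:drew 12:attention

The displaced element is "the ticket" (word 2).
It is linked across 1 clause boundary (Ø).
It functions as the direct object of "reviewed", so the gap sits immediately after word 10 ("reviewed").
Base order: The auditor said the witness has reviewed the ticket.

10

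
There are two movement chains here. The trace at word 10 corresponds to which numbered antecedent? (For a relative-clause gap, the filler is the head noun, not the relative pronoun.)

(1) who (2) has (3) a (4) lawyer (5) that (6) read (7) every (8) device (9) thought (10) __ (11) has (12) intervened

1

The marked gap is the subject of "intervened".
Its filler is the fronted wh-phrase "who", at word 1.
(The other dependency links word 4 to a gap after word 5.)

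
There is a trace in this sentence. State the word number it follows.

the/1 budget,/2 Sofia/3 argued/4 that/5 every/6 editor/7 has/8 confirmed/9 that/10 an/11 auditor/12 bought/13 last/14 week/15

13

The displaced element is "the budget" (word 2).
It is linked across 2 clause boundaries (that → that).
It functions as the direct object of "bought", so the gap sits immediately after word 13 ("bought").
Base order: Sofia argued that every editor has confirmed that an auditor bought the budget last week.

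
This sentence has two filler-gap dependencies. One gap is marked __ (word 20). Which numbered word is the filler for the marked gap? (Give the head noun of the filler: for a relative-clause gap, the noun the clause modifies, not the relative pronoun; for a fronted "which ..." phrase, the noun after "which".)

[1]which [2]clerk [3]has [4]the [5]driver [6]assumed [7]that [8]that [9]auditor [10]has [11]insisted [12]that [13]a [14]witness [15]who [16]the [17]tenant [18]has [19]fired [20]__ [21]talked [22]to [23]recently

14

The marked gap is inside the relative clause, the direct object of "fired".
Its filler is the head noun "witness" (via "who"), at word 14.
(The other dependency links word 2 to a gap after word 22.)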